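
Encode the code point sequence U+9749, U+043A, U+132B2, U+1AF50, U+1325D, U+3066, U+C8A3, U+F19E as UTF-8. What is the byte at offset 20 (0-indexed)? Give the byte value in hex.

0xEC

U+9749 → 3-byte form E9 9D 89 at offsets 0–2.
U+043A → 2-byte form D0 BA at offsets 3–4.
U+132B2 → 4-byte form F0 93 8A B2 at offsets 5–8.
U+1AF50 → 4-byte form F0 9A BD 90 at offsets 9–12.
U+1325D → 4-byte form F0 93 89 9D at offsets 13–16.
U+3066 → 3-byte form E3 81 A6 at offsets 17–19.
U+C8A3 → 3-byte form EC A2 A3 at offsets 20–22.
Offset 20 falls in char 7's range; it's byte 1 of EC A2 A3 = 0xEC.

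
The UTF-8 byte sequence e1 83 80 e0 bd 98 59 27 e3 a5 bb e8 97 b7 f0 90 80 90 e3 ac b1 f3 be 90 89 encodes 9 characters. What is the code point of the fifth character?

U+397B

Offset 0: leading byte 0xE1 = 11100001 → 3-byte char #1 = E1 83 80.
Offset 3: leading byte 0xE0 = 11100000 → 3-byte char #2 = E0 BD 98.
Offset 6: leading byte 0x59 = 01011001 → 1-byte char #3 = 59.
Offset 7: leading byte 0x27 = 00100111 → 1-byte char #4 = 27.
Offset 8: leading byte 0xE3 = 11100011 → 3-byte char #5 = E3 A5 BB.
Leading byte 0xE3 = 11100011 matches 1110xxxx → 3-byte sequence.
Byte 1: 0xE3 = 11100011, payload 0011 (4 bits).
Byte 2: 0xA5 = 10100101 (10xxxxxx ✓), payload 100101.
Byte 3: 0xBB = 10111011 (10xxxxxx ✓), payload 111011.
Concatenate: 0011100101111011 = 0x397B (16 bits → U+397B).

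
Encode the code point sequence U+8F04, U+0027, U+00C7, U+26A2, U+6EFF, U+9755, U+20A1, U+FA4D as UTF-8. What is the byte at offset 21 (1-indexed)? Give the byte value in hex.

0x8D

1-indexed offset 21 is 0-indexed offset 20.
U+8F04 → 3-byte form E8 BC 84 at offsets 0–2.
U+0027 → 1-byte form 27 at offsets 3–3.
U+00C7 → 2-byte form C3 87 at offsets 4–5.
U+26A2 → 3-byte form E2 9A A2 at offsets 6–8.
U+6EFF → 3-byte form E6 BB BF at offsets 9–11.
U+9755 → 3-byte form E9 9D 95 at offsets 12–14.
U+20A1 → 3-byte form E2 82 A1 at offsets 15–17.
U+FA4D → 3-byte form EF A9 8D at offsets 18–20.
Offset 20 falls in char 8's range; it's byte 3 of EF A9 8D = 0x8D.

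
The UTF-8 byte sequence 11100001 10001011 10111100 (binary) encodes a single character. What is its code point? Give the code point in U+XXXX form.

Leading byte 0xE1 = 11100001 matches 1110xxxx → 3-byte sequence.
Byte 1: 0xE1 = 11100001, payload 0001 (4 bits).
Byte 2: 0x8B = 10001011 (10xxxxxx ✓), payload 001011.
Byte 3: 0xBC = 10111100 (10xxxxxx ✓), payload 111100.
Concatenate: 0001001011111100 = 0x12FC (16 bits → U+12FC).

U+12FC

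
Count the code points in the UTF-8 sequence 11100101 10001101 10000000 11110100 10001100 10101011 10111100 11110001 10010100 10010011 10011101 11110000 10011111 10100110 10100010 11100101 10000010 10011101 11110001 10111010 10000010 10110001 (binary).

Byte at offset 0: 0xE5 = 11100101 → 3-byte char (#1). Advance 3.
Byte at offset 3: 0xF4 = 11110100 → 4-byte char (#2). Advance 4.
Byte at offset 7: 0xF1 = 11110001 → 4-byte char (#3). Advance 4.
Byte at offset 11: 0xF0 = 11110000 → 4-byte char (#4). Advance 4.
Byte at offset 15: 0xE5 = 11100101 → 3-byte char (#5). Advance 3.
Byte at offset 18: 0xF1 = 11110001 → 4-byte char (#6). Advance 4.
Reached end at offset 22 after 6 code points.

6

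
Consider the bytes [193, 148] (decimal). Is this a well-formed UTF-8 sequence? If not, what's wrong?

invalid (overlong encoding)

Leading byte 0xC1 = 11000001 → 2-byte form.
Continuation bytes all match 10xxxxxx. Payload decodes to 0x54.
But 0x54 < 0x80, the minimum for a 2-byte sequence — this is an overlong encoding.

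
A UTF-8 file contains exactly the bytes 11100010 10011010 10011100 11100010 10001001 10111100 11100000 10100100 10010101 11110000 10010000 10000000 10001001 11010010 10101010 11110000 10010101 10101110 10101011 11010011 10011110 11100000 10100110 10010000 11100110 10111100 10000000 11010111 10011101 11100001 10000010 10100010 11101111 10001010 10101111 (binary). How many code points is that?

Byte at offset 0: 0xE2 = 11100010 → 3-byte char (#1). Advance 3.
Byte at offset 3: 0xE2 = 11100010 → 3-byte char (#2). Advance 3.
Byte at offset 6: 0xE0 = 11100000 → 3-byte char (#3). Advance 3.
Byte at offset 9: 0xF0 = 11110000 → 4-byte char (#4). Advance 4.
Byte at offset 13: 0xD2 = 11010010 → 2-byte char (#5). Advance 2.
Byte at offset 15: 0xF0 = 11110000 → 4-byte char (#6). Advance 4.
Byte at offset 19: 0xD3 = 11010011 → 2-byte char (#7). Advance 2.
Byte at offset 21: 0xE0 = 11100000 → 3-byte char (#8). Advance 3.
Byte at offset 24: 0xE6 = 11100110 → 3-byte char (#9). Advance 3.
Byte at offset 27: 0xD7 = 11010111 → 2-byte char (#10). Advance 2.
Byte at offset 29: 0xE1 = 11100001 → 3-byte char (#11). Advance 3.
Byte at offset 32: 0xEF = 11101111 → 3-byte char (#12). Advance 3.
Reached end at offset 35 after 12 code points.

12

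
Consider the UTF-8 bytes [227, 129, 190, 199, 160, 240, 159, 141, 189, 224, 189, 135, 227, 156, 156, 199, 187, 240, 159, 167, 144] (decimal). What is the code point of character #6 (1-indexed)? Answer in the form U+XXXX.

Offset 0: leading byte 0xE3 = 11100011 → 3-byte char #1 = E3 81 BE.
Offset 3: leading byte 0xC7 = 11000111 → 2-byte char #2 = C7 A0.
Offset 5: leading byte 0xF0 = 11110000 → 4-byte char #3 = F0 9F 8D BD.
Offset 9: leading byte 0xE0 = 11100000 → 3-byte char #4 = E0 BD 87.
Offset 12: leading byte 0xE3 = 11100011 → 3-byte char #5 = E3 9C 9C.
Offset 15: leading byte 0xC7 = 11000111 → 2-byte char #6 = C7 BB.
Leading byte 0xC7 = 11000111 matches 110xxxxx → 2-byte sequence.
Byte 1: 0xC7 = 11000111, payload 00111 (5 bits).
Byte 2: 0xBB = 10111011 (10xxxxxx ✓), payload 111011.
Concatenate: 00111111011 = 0x1FB (11 bits → U+01FB).

U+01FB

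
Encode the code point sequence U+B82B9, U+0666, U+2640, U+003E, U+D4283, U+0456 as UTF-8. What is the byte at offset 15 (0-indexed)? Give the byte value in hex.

0x96

U+B82B9 → 4-byte form F2 B8 8A B9 at offsets 0–3.
U+0666 → 2-byte form D9 A6 at offsets 4–5.
U+2640 → 3-byte form E2 99 80 at offsets 6–8.
U+003E → 1-byte form 3E at offsets 9–9.
U+D4283 → 4-byte form F3 94 8A 83 at offsets 10–13.
U+0456 → 2-byte form D1 96 at offsets 14–15.
Offset 15 falls in char 6's range; it's byte 2 of D1 96 = 0x96.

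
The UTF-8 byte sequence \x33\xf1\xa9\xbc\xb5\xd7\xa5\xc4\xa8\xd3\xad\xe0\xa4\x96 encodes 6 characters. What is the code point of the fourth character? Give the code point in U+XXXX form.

U+0128

Offset 0: leading byte 0x33 = 00110011 → 1-byte char #1 = 33.
Offset 1: leading byte 0xF1 = 11110001 → 4-byte char #2 = F1 A9 BC B5.
Offset 5: leading byte 0xD7 = 11010111 → 2-byte char #3 = D7 A5.
Offset 7: leading byte 0xC4 = 11000100 → 2-byte char #4 = C4 A8.
Leading byte 0xC4 = 11000100 matches 110xxxxx → 2-byte sequence.
Byte 1: 0xC4 = 11000100, payload 00100 (5 bits).
Byte 2: 0xA8 = 10101000 (10xxxxxx ✓), payload 101000.
Concatenate: 00100101000 = 0x128 (11 bits → U+0128).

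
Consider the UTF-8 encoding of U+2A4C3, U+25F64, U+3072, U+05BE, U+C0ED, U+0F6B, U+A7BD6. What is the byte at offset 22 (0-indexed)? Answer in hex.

0x96

U+2A4C3 → 4-byte form F0 AA 93 83 at offsets 0–3.
U+25F64 → 4-byte form F0 A5 BD A4 at offsets 4–7.
U+3072 → 3-byte form E3 81 B2 at offsets 8–10.
U+05BE → 2-byte form D6 BE at offsets 11–12.
U+C0ED → 3-byte form EC 83 AD at offsets 13–15.
U+0F6B → 3-byte form E0 BD AB at offsets 16–18.
U+A7BD6 → 4-byte form F2 A7 AF 96 at offsets 19–22.
Offset 22 falls in char 7's range; it's byte 4 of F2 A7 AF 96 = 0x96.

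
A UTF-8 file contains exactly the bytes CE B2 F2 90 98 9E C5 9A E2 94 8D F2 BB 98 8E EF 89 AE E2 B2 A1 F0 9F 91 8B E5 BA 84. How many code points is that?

9

Byte at offset 0: 0xCE = 11001110 → 2-byte char (#1). Advance 2.
Byte at offset 2: 0xF2 = 11110010 → 4-byte char (#2). Advance 4.
Byte at offset 6: 0xC5 = 11000101 → 2-byte char (#3). Advance 2.
Byte at offset 8: 0xE2 = 11100010 → 3-byte char (#4). Advance 3.
Byte at offset 11: 0xF2 = 11110010 → 4-byte char (#5). Advance 4.
Byte at offset 15: 0xEF = 11101111 → 3-byte char (#6). Advance 3.
Byte at offset 18: 0xE2 = 11100010 → 3-byte char (#7). Advance 3.
Byte at offset 21: 0xF0 = 11110000 → 4-byte char (#8). Advance 4.
Byte at offset 25: 0xE5 = 11100101 → 3-byte char (#9). Advance 3.
Reached end at offset 28 after 9 code points.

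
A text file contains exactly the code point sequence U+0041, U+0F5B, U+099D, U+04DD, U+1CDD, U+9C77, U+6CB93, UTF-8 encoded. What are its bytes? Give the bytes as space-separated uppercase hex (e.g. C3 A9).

41 E0 BD 9B E0 A6 9D D3 9D E1 B3 9D E9 B1 B7 F1 AC AE 93

U+0041: 1-byte form → 41.
U+0F5B: 3-byte form → E0 BD 9B.
U+099D: 3-byte form → E0 A6 9D.
U+04DD: 2-byte form → D3 9D.
U+1CDD: 3-byte form → E1 B3 9D.
U+9C77: 3-byte form → E9 B1 B7.
U+6CB93: 4-byte form → F1 AC AE 93.
Concatenated (19 bytes): 41 E0 BD 9B E0 A6 9D D3 9D E1 B3 9D E9 B1 B7 F1 AC AE 93.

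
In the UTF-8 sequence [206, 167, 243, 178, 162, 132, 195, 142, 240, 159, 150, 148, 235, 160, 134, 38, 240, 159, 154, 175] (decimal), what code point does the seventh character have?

Offset 0: leading byte 0xCE = 11001110 → 2-byte char #1 = CE A7.
Offset 2: leading byte 0xF3 = 11110011 → 4-byte char #2 = F3 B2 A2 84.
Offset 6: leading byte 0xC3 = 11000011 → 2-byte char #3 = C3 8E.
Offset 8: leading byte 0xF0 = 11110000 → 4-byte char #4 = F0 9F 96 94.
Offset 12: leading byte 0xEB = 11101011 → 3-byte char #5 = EB A0 86.
Offset 15: leading byte 0x26 = 00100110 → 1-byte char #6 = 26.
Offset 16: leading byte 0xF0 = 11110000 → 4-byte char #7 = F0 9F 9A AF.
Leading byte 0xF0 = 11110000 matches 11110xxx → 4-byte sequence.
Byte 1: 0xF0 = 11110000, payload 000 (3 bits).
Byte 2: 0x9F = 10011111 (10xxxxxx ✓), payload 011111.
Byte 3: 0x9A = 10011010 (10xxxxxx ✓), payload 011010.
Byte 4: 0xAF = 10101111 (10xxxxxx ✓), payload 101111.
Concatenate: 000011111011010101111 = 0x1F6AF (21 bits → U+1F6AF).

U+1F6AF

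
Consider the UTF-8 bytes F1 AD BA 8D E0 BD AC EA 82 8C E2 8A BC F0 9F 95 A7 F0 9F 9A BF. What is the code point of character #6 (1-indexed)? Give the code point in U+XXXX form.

Offset 0: leading byte 0xF1 = 11110001 → 4-byte char #1 = F1 AD BA 8D.
Offset 4: leading byte 0xE0 = 11100000 → 3-byte char #2 = E0 BD AC.
Offset 7: leading byte 0xEA = 11101010 → 3-byte char #3 = EA 82 8C.
Offset 10: leading byte 0xE2 = 11100010 → 3-byte char #4 = E2 8A BC.
Offset 13: leading byte 0xF0 = 11110000 → 4-byte char #5 = F0 9F 95 A7.
Offset 17: leading byte 0xF0 = 11110000 → 4-byte char #6 = F0 9F 9A BF.
Leading byte 0xF0 = 11110000 matches 11110xxx → 4-byte sequence.
Byte 1: 0xF0 = 11110000, payload 000 (3 bits).
Byte 2: 0x9F = 10011111 (10xxxxxx ✓), payload 011111.
Byte 3: 0x9A = 10011010 (10xxxxxx ✓), payload 011010.
Byte 4: 0xBF = 10111111 (10xxxxxx ✓), payload 111111.
Concatenate: 000011111011010111111 = 0x1F6BF (21 bits → U+1F6BF).

U+1F6BF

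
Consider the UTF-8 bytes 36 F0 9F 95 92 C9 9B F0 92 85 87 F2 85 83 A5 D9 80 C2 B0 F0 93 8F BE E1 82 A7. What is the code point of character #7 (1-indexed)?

Offset 0: leading byte 0x36 = 00110110 → 1-byte char #1 = 36.
Offset 1: leading byte 0xF0 = 11110000 → 4-byte char #2 = F0 9F 95 92.
Offset 5: leading byte 0xC9 = 11001001 → 2-byte char #3 = C9 9B.
Offset 7: leading byte 0xF0 = 11110000 → 4-byte char #4 = F0 92 85 87.
Offset 11: leading byte 0xF2 = 11110010 → 4-byte char #5 = F2 85 83 A5.
Offset 15: leading byte 0xD9 = 11011001 → 2-byte char #6 = D9 80.
Offset 17: leading byte 0xC2 = 11000010 → 2-byte char #7 = C2 B0.
Leading byte 0xC2 = 11000010 matches 110xxxxx → 2-byte sequence.
Byte 1: 0xC2 = 11000010, payload 00010 (5 bits).
Byte 2: 0xB0 = 10110000 (10xxxxxx ✓), payload 110000.
Concatenate: 00010110000 = 0xB0 (11 bits → U+00B0).

U+00B0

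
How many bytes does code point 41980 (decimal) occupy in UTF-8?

3

U+A3FC = 0xA3FC. UTF-8 uses 1 byte below 0x80, 2 below 0x800, 3 below 0x10000, 4 up to 0x10FFFF. 0xA3FC is in U+0800–U+FFFF → 3 bytes.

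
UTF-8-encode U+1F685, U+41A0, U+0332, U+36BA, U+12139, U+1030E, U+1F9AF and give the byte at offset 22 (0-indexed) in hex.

U+1F685 → 4-byte form F0 9F 9A 85 at offsets 0–3.
U+41A0 → 3-byte form E4 86 A0 at offsets 4–6.
U+0332 → 2-byte form CC B2 at offsets 7–8.
U+36BA → 3-byte form E3 9A BA at offsets 9–11.
U+12139 → 4-byte form F0 92 84 B9 at offsets 12–15.
U+1030E → 4-byte form F0 90 8C 8E at offsets 16–19.
U+1F9AF → 4-byte form F0 9F A6 AF at offsets 20–23.
Offset 22 falls in char 7's range; it's byte 3 of F0 9F A6 AF = 0xA6.

0xA6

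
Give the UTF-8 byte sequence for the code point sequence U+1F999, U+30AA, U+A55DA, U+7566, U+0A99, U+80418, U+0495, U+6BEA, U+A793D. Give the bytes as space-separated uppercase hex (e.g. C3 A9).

F0 9F A6 99 E3 82 AA F2 A5 97 9A E7 95 A6 E0 AA 99 F2 80 90 98 D2 95 E6 AF AA F2 A7 A4 BD

U+1F999: 4-byte form → F0 9F A6 99.
U+30AA: 3-byte form → E3 82 AA.
U+A55DA: 4-byte form → F2 A5 97 9A.
U+7566: 3-byte form → E7 95 A6.
U+0A99: 3-byte form → E0 AA 99.
U+80418: 4-byte form → F2 80 90 98.
U+0495: 2-byte form → D2 95.
U+6BEA: 3-byte form → E6 AF AA.
U+A793D: 4-byte form → F2 A7 A4 BD.
Concatenated (30 bytes): F0 9F A6 99 E3 82 AA F2 A5 97 9A E7 95 A6 E0 AA 99 F2 80 90 98 D2 95 E6 AF AA F2 A7 A4 BD.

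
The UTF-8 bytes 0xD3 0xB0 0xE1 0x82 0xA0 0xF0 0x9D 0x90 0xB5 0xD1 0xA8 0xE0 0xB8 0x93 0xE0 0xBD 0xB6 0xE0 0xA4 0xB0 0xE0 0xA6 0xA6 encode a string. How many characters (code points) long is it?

8

Byte at offset 0: 0xD3 = 11010011 → 2-byte char (#1). Advance 2.
Byte at offset 2: 0xE1 = 11100001 → 3-byte char (#2). Advance 3.
Byte at offset 5: 0xF0 = 11110000 → 4-byte char (#3). Advance 4.
Byte at offset 9: 0xD1 = 11010001 → 2-byte char (#4). Advance 2.
Byte at offset 11: 0xE0 = 11100000 → 3-byte char (#5). Advance 3.
Byte at offset 14: 0xE0 = 11100000 → 3-byte char (#6). Advance 3.
Byte at offset 17: 0xE0 = 11100000 → 3-byte char (#7). Advance 3.
Byte at offset 20: 0xE0 = 11100000 → 3-byte char (#8). Advance 3.
Reached end at offset 23 after 8 code points.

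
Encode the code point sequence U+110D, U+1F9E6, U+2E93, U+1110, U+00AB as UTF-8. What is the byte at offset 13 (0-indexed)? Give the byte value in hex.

U+110D → 3-byte form E1 84 8D at offsets 0–2.
U+1F9E6 → 4-byte form F0 9F A7 A6 at offsets 3–6.
U+2E93 → 3-byte form E2 BA 93 at offsets 7–9.
U+1110 → 3-byte form E1 84 90 at offsets 10–12.
U+00AB → 2-byte form C2 AB at offsets 13–14.
Offset 13 falls in char 5's range; it's byte 1 of C2 AB = 0xC2.

0xC2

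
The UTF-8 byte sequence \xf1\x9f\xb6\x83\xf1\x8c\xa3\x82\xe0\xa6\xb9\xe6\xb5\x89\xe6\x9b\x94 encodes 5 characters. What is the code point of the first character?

Offset 0: leading byte 0xF1 = 11110001 → 4-byte char #1 = F1 9F B6 83.
Leading byte 0xF1 = 11110001 matches 11110xxx → 4-byte sequence.
Byte 1: 0xF1 = 11110001, payload 001 (3 bits).
Byte 2: 0x9F = 10011111 (10xxxxxx ✓), payload 011111.
Byte 3: 0xB6 = 10110110 (10xxxxxx ✓), payload 110110.
Byte 4: 0x83 = 10000011 (10xxxxxx ✓), payload 000011.
Concatenate: 001011111110110000011 = 0x5FD83 (21 bits → U+5FD83).

U+5FD83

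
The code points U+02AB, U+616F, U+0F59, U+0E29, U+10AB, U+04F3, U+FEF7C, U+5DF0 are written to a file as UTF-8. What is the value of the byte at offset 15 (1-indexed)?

1-indexed offset 15 is 0-indexed offset 14.
U+02AB → 2-byte form CA AB at offsets 0–1.
U+616F → 3-byte form E6 85 AF at offsets 2–4.
U+0F59 → 3-byte form E0 BD 99 at offsets 5–7.
U+0E29 → 3-byte form E0 B8 A9 at offsets 8–10.
U+10AB → 3-byte form E1 82 AB at offsets 11–13.
U+04F3 → 2-byte form D3 B3 at offsets 14–15.
Offset 14 falls in char 6's range; it's byte 1 of D3 B3 = 0xD3.

0xD3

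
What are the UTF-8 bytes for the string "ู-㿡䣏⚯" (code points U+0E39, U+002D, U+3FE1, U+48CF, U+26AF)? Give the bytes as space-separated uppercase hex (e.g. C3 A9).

E0 B8 B9 2D E3 BF A1 E4 A3 8F E2 9A AF

U+0E39: 3-byte form → E0 B8 B9.
U+002D: 1-byte form → 2D.
U+3FE1: 3-byte form → E3 BF A1.
U+48CF: 3-byte form → E4 A3 8F.
U+26AF: 3-byte form → E2 9A AF.
Concatenated (13 bytes): E0 B8 B9 2D E3 BF A1 E4 A3 8F E2 9A AF.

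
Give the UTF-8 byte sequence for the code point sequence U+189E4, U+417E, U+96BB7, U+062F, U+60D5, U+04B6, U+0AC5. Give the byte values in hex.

F0 98 A7 A4 E4 85 BE F2 96 AE B7 D8 AF E6 83 95 D2 B6 E0 AB 85

U+189E4: 4-byte form → F0 98 A7 A4.
U+417E: 3-byte form → E4 85 BE.
U+96BB7: 4-byte form → F2 96 AE B7.
U+062F: 2-byte form → D8 AF.
U+60D5: 3-byte form → E6 83 95.
U+04B6: 2-byte form → D2 B6.
U+0AC5: 3-byte form → E0 AB 85.
Concatenated (21 bytes): F0 98 A7 A4 E4 85 BE F2 96 AE B7 D8 AF E6 83 95 D2 B6 E0 AB 85.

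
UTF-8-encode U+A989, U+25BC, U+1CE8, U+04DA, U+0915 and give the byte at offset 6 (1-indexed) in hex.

1-indexed offset 6 is 0-indexed offset 5.
U+A989 → 3-byte form EA A6 89 at offsets 0–2.
U+25BC → 3-byte form E2 96 BC at offsets 3–5.
Offset 5 falls in char 2's range; it's byte 3 of E2 96 BC = 0xBC.

0xBC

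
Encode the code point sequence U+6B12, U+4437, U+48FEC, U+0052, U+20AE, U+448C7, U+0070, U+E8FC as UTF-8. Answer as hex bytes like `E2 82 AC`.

E6 AC 92 E4 90 B7 F1 88 BF AC 52 E2 82 AE F1 84 A3 87 70 EE A3 BC

U+6B12: 3-byte form → E6 AC 92.
U+4437: 3-byte form → E4 90 B7.
U+48FEC: 4-byte form → F1 88 BF AC.
U+0052: 1-byte form → 52.
U+20AE: 3-byte form → E2 82 AE.
U+448C7: 4-byte form → F1 84 A3 87.
U+0070: 1-byte form → 70.
U+E8FC: 3-byte form → EE A3 BC.
Concatenated (22 bytes): E6 AC 92 E4 90 B7 F1 88 BF AC 52 E2 82 AE F1 84 A3 87 70 EE A3 BC.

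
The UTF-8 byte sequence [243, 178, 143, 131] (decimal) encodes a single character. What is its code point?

Leading byte 0xF3 = 11110011 matches 11110xxx → 4-byte sequence.
Byte 1: 0xF3 = 11110011, payload 011 (3 bits).
Byte 2: 0xB2 = 10110010 (10xxxxxx ✓), payload 110010.
Byte 3: 0x8F = 10001111 (10xxxxxx ✓), payload 001111.
Byte 4: 0x83 = 10000011 (10xxxxxx ✓), payload 000011.
Concatenate: 011110010001111000011 = 0xF23C3 (21 bits → U+F23C3).

U+F23C3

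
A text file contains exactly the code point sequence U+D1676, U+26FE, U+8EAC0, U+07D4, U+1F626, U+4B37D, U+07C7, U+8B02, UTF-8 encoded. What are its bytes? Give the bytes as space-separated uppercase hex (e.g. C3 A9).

U+D1676: 4-byte form → F3 91 99 B6.
U+26FE: 3-byte form → E2 9B BE.
U+8EAC0: 4-byte form → F2 8E AB 80.
U+07D4: 2-byte form → DF 94.
U+1F626: 4-byte form → F0 9F 98 A6.
U+4B37D: 4-byte form → F1 8B 8D BD.
U+07C7: 2-byte form → DF 87.
U+8B02: 3-byte form → E8 AC 82.
Concatenated (26 bytes): F3 91 99 B6 E2 9B BE F2 8E AB 80 DF 94 F0 9F 98 A6 F1 8B 8D BD DF 87 E8 AC 82.

F3 91 99 B6 E2 9B BE F2 8E AB 80 DF 94 F0 9F 98 A6 F1 8B 8D BD DF 87 E8 AC 82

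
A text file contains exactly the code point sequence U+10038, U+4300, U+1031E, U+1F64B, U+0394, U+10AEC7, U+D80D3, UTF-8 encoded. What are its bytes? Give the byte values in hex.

U+10038: 4-byte form → F0 90 80 B8.
U+4300: 3-byte form → E4 8C 80.
U+1031E: 4-byte form → F0 90 8C 9E.
U+1F64B: 4-byte form → F0 9F 99 8B.
U+0394: 2-byte form → CE 94.
U+10AEC7: 4-byte form → F4 8A BB 87.
U+D80D3: 4-byte form → F3 98 83 93.
Concatenated (25 bytes): F0 90 80 B8 E4 8C 80 F0 90 8C 9E F0 9F 99 8B CE 94 F4 8A BB 87 F3 98 83 93.

F0 90 80 B8 E4 8C 80 F0 90 8C 9E F0 9F 99 8B CE 94 F4 8A BB 87 F3 98 83 93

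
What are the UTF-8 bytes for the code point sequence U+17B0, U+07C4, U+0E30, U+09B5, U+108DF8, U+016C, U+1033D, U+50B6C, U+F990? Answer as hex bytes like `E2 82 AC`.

U+17B0: 3-byte form → E1 9E B0.
U+07C4: 2-byte form → DF 84.
U+0E30: 3-byte form → E0 B8 B0.
U+09B5: 3-byte form → E0 A6 B5.
U+108DF8: 4-byte form → F4 88 B7 B8.
U+016C: 2-byte form → C5 AC.
U+1033D: 4-byte form → F0 90 8C BD.
U+50B6C: 4-byte form → F1 90 AD AC.
U+F990: 3-byte form → EF A6 90.
Concatenated (28 bytes): E1 9E B0 DF 84 E0 B8 B0 E0 A6 B5 F4 88 B7 B8 C5 AC F0 90 8C BD F1 90 AD AC EF A6 90.

E1 9E B0 DF 84 E0 B8 B0 E0 A6 B5 F4 88 B7 B8 C5 AC F0 90 8C BD F1 90 AD AC EF A6 90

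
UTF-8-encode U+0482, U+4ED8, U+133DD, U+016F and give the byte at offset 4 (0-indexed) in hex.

0x98

U+0482 → 2-byte form D2 82 at offsets 0–1.
U+4ED8 → 3-byte form E4 BB 98 at offsets 2–4.
Offset 4 falls in char 2's range; it's byte 3 of E4 BB 98 = 0x98.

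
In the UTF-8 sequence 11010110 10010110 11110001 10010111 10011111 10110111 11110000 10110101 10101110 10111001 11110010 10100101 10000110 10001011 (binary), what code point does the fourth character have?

U+A518B

Offset 0: leading byte 0xD6 = 11010110 → 2-byte char #1 = D6 96.
Offset 2: leading byte 0xF1 = 11110001 → 4-byte char #2 = F1 97 9F B7.
Offset 6: leading byte 0xF0 = 11110000 → 4-byte char #3 = F0 B5 AE B9.
Offset 10: leading byte 0xF2 = 11110010 → 4-byte char #4 = F2 A5 86 8B.
Leading byte 0xF2 = 11110010 matches 11110xxx → 4-byte sequence.
Byte 1: 0xF2 = 11110010, payload 010 (3 bits).
Byte 2: 0xA5 = 10100101 (10xxxxxx ✓), payload 100101.
Byte 3: 0x86 = 10000110 (10xxxxxx ✓), payload 000110.
Byte 4: 0x8B = 10001011 (10xxxxxx ✓), payload 001011.
Concatenate: 010100101000110001011 = 0xA518B (21 bits → U+A518B).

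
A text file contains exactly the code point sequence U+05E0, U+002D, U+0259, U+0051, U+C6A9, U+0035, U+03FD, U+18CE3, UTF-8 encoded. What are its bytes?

D7 A0 2D C9 99 51 EC 9A A9 35 CF BD F0 98 B3 A3

U+05E0: 2-byte form → D7 A0.
U+002D: 1-byte form → 2D.
U+0259: 2-byte form → C9 99.
U+0051: 1-byte form → 51.
U+C6A9: 3-byte form → EC 9A A9.
U+0035: 1-byte form → 35.
U+03FD: 2-byte form → CF BD.
U+18CE3: 4-byte form → F0 98 B3 A3.
Concatenated (16 bytes): D7 A0 2D C9 99 51 EC 9A A9 35 CF BD F0 98 B3 A3.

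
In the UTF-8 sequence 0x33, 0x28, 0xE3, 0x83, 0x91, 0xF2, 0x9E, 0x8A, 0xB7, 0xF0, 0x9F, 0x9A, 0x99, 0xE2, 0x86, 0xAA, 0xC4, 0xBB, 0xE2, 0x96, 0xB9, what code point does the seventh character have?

Offset 0: leading byte 0x33 = 00110011 → 1-byte char #1 = 33.
Offset 1: leading byte 0x28 = 00101000 → 1-byte char #2 = 28.
Offset 2: leading byte 0xE3 = 11100011 → 3-byte char #3 = E3 83 91.
Offset 5: leading byte 0xF2 = 11110010 → 4-byte char #4 = F2 9E 8A B7.
Offset 9: leading byte 0xF0 = 11110000 → 4-byte char #5 = F0 9F 9A 99.
Offset 13: leading byte 0xE2 = 11100010 → 3-byte char #6 = E2 86 AA.
Offset 16: leading byte 0xC4 = 11000100 → 2-byte char #7 = C4 BB.
Leading byte 0xC4 = 11000100 matches 110xxxxx → 2-byte sequence.
Byte 1: 0xC4 = 11000100, payload 00100 (5 bits).
Byte 2: 0xBB = 10111011 (10xxxxxx ✓), payload 111011.
Concatenate: 00100111011 = 0x13B (11 bits → U+013B).

U+013B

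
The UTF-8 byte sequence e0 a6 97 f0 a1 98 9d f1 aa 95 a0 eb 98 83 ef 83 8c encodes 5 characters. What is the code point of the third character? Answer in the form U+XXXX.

Offset 0: leading byte 0xE0 = 11100000 → 3-byte char #1 = E0 A6 97.
Offset 3: leading byte 0xF0 = 11110000 → 4-byte char #2 = F0 A1 98 9D.
Offset 7: leading byte 0xF1 = 11110001 → 4-byte char #3 = F1 AA 95 A0.
Leading byte 0xF1 = 11110001 matches 11110xxx → 4-byte sequence.
Byte 1: 0xF1 = 11110001, payload 001 (3 bits).
Byte 2: 0xAA = 10101010 (10xxxxxx ✓), payload 101010.
Byte 3: 0x95 = 10010101 (10xxxxxx ✓), payload 010101.
Byte 4: 0xA0 = 10100000 (10xxxxxx ✓), payload 100000.
Concatenate: 001101010010101100000 = 0x6A560 (21 bits → U+6A560).

U+6A560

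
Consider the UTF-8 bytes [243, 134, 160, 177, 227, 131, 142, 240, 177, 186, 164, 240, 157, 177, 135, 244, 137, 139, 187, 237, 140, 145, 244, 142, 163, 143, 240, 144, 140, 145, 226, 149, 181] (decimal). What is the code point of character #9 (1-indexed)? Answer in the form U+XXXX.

U+2575

Offset 0: leading byte 0xF3 = 11110011 → 4-byte char #1 = F3 86 A0 B1.
Offset 4: leading byte 0xE3 = 11100011 → 3-byte char #2 = E3 83 8E.
Offset 7: leading byte 0xF0 = 11110000 → 4-byte char #3 = F0 B1 BA A4.
Offset 11: leading byte 0xF0 = 11110000 → 4-byte char #4 = F0 9D B1 87.
Offset 15: leading byte 0xF4 = 11110100 → 4-byte char #5 = F4 89 8B BB.
Offset 19: leading byte 0xED = 11101101 → 3-byte char #6 = ED 8C 91.
Offset 22: leading byte 0xF4 = 11110100 → 4-byte char #7 = F4 8E A3 8F.
Offset 26: leading byte 0xF0 = 11110000 → 4-byte char #8 = F0 90 8C 91.
Offset 30: leading byte 0xE2 = 11100010 → 3-byte char #9 = E2 95 B5.
Leading byte 0xE2 = 11100010 matches 1110xxxx → 3-byte sequence.
Byte 1: 0xE2 = 11100010, payload 0010 (4 bits).
Byte 2: 0x95 = 10010101 (10xxxxxx ✓), payload 010101.
Byte 3: 0xB5 = 10110101 (10xxxxxx ✓), payload 110101.
Concatenate: 0010010101110101 = 0x2575 (16 bits → U+2575).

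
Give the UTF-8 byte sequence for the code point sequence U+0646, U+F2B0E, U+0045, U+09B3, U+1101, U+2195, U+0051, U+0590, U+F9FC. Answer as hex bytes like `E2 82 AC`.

U+0646: 2-byte form → D9 86.
U+F2B0E: 4-byte form → F3 B2 AC 8E.
U+0045: 1-byte form → 45.
U+09B3: 3-byte form → E0 A6 B3.
U+1101: 3-byte form → E1 84 81.
U+2195: 3-byte form → E2 86 95.
U+0051: 1-byte form → 51.
U+0590: 2-byte form → D6 90.
U+F9FC: 3-byte form → EF A7 BC.
Concatenated (22 bytes): D9 86 F3 B2 AC 8E 45 E0 A6 B3 E1 84 81 E2 86 95 51 D6 90 EF A7 BC.

D9 86 F3 B2 AC 8E 45 E0 A6 B3 E1 84 81 E2 86 95 51 D6 90 EF A7 BC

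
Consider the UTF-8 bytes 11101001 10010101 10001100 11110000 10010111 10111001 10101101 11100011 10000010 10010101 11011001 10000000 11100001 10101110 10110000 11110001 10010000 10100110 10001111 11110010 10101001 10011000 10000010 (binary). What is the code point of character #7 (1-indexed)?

U+A9602

Offset 0: leading byte 0xE9 = 11101001 → 3-byte char #1 = E9 95 8C.
Offset 3: leading byte 0xF0 = 11110000 → 4-byte char #2 = F0 97 B9 AD.
Offset 7: leading byte 0xE3 = 11100011 → 3-byte char #3 = E3 82 95.
Offset 10: leading byte 0xD9 = 11011001 → 2-byte char #4 = D9 80.
Offset 12: leading byte 0xE1 = 11100001 → 3-byte char #5 = E1 AE B0.
Offset 15: leading byte 0xF1 = 11110001 → 4-byte char #6 = F1 90 A6 8F.
Offset 19: leading byte 0xF2 = 11110010 → 4-byte char #7 = F2 A9 98 82.
Leading byte 0xF2 = 11110010 matches 11110xxx → 4-byte sequence.
Byte 1: 0xF2 = 11110010, payload 010 (3 bits).
Byte 2: 0xA9 = 10101001 (10xxxxxx ✓), payload 101001.
Byte 3: 0x98 = 10011000 (10xxxxxx ✓), payload 011000.
Byte 4: 0x82 = 10000010 (10xxxxxx ✓), payload 000010.
Concatenate: 010101001011000000010 = 0xA9602 (21 bits → U+A9602).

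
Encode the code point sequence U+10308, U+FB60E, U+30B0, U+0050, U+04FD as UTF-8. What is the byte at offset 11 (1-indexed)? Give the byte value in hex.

0xB0

1-indexed offset 11 is 0-indexed offset 10.
U+10308 → 4-byte form F0 90 8C 88 at offsets 0–3.
U+FB60E → 4-byte form F3 BB 98 8E at offsets 4–7.
U+30B0 → 3-byte form E3 82 B0 at offsets 8–10.
Offset 10 falls in char 3's range; it's byte 3 of E3 82 B0 = 0xB0.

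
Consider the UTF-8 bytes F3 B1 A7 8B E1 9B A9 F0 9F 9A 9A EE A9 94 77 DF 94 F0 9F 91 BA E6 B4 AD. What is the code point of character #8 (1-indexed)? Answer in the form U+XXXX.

U+6D2D

Offset 0: leading byte 0xF3 = 11110011 → 4-byte char #1 = F3 B1 A7 8B.
Offset 4: leading byte 0xE1 = 11100001 → 3-byte char #2 = E1 9B A9.
Offset 7: leading byte 0xF0 = 11110000 → 4-byte char #3 = F0 9F 9A 9A.
Offset 11: leading byte 0xEE = 11101110 → 3-byte char #4 = EE A9 94.
Offset 14: leading byte 0x77 = 01110111 → 1-byte char #5 = 77.
Offset 15: leading byte 0xDF = 11011111 → 2-byte char #6 = DF 94.
Offset 17: leading byte 0xF0 = 11110000 → 4-byte char #7 = F0 9F 91 BA.
Offset 21: leading byte 0xE6 = 11100110 → 3-byte char #8 = E6 B4 AD.
Leading byte 0xE6 = 11100110 matches 1110xxxx → 3-byte sequence.
Byte 1: 0xE6 = 11100110, payload 0110 (4 bits).
Byte 2: 0xB4 = 10110100 (10xxxxxx ✓), payload 110100.
Byte 3: 0xAD = 10101101 (10xxxxxx ✓), payload 101101.
Concatenate: 0110110100101101 = 0x6D2D (16 bits → U+6D2D).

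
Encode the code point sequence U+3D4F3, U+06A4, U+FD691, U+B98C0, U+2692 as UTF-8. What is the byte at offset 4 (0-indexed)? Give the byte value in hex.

0xDA

U+3D4F3 → 4-byte form F0 BD 93 B3 at offsets 0–3.
U+06A4 → 2-byte form DA A4 at offsets 4–5.
Offset 4 falls in char 2's range; it's byte 1 of DA A4 = 0xDA.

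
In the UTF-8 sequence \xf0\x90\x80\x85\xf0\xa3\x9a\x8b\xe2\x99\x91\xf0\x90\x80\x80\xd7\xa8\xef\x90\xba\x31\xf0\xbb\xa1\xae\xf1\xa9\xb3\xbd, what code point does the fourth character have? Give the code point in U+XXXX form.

Offset 0: leading byte 0xF0 = 11110000 → 4-byte char #1 = F0 90 80 85.
Offset 4: leading byte 0xF0 = 11110000 → 4-byte char #2 = F0 A3 9A 8B.
Offset 8: leading byte 0xE2 = 11100010 → 3-byte char #3 = E2 99 91.
Offset 11: leading byte 0xF0 = 11110000 → 4-byte char #4 = F0 90 80 80.
Leading byte 0xF0 = 11110000 matches 11110xxx → 4-byte sequence.
Byte 1: 0xF0 = 11110000, payload 000 (3 bits).
Byte 2: 0x90 = 10010000 (10xxxxxx ✓), payload 010000.
Byte 3: 0x80 = 10000000 (10xxxxxx ✓), payload 000000.
Byte 4: 0x80 = 10000000 (10xxxxxx ✓), payload 000000.
Concatenate: 000010000000000000000 = 0x10000 (21 bits → U+10000).

U+10000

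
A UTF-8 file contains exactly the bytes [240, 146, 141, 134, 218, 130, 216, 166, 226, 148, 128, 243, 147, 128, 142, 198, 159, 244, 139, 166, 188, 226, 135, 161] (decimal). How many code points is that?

8

Byte at offset 0: 0xF0 = 11110000 → 4-byte char (#1). Advance 4.
Byte at offset 4: 0xDA = 11011010 → 2-byte char (#2). Advance 2.
Byte at offset 6: 0xD8 = 11011000 → 2-byte char (#3). Advance 2.
Byte at offset 8: 0xE2 = 11100010 → 3-byte char (#4). Advance 3.
Byte at offset 11: 0xF3 = 11110011 → 4-byte char (#5). Advance 4.
Byte at offset 15: 0xC6 = 11000110 → 2-byte char (#6). Advance 2.
Byte at offset 17: 0xF4 = 11110100 → 4-byte char (#7). Advance 4.
Byte at offset 21: 0xE2 = 11100010 → 3-byte char (#8). Advance 3.
Reached end at offset 24 after 8 code points.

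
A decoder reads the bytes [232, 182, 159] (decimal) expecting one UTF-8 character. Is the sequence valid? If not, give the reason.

Leading byte 0xE8 = 11101000 → 3-byte form.
Continuation bytes 0xB6=10110110, 0x9F=10011111 all match 10xxxxxx.
Decoded value 0x8D9F is ≥ 0x800 (shortest form) and not a surrogate.

valid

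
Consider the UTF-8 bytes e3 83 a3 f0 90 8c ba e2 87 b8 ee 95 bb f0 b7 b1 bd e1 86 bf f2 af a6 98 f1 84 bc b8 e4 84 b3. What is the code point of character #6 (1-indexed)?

U+11BF

Offset 0: leading byte 0xE3 = 11100011 → 3-byte char #1 = E3 83 A3.
Offset 3: leading byte 0xF0 = 11110000 → 4-byte char #2 = F0 90 8C BA.
Offset 7: leading byte 0xE2 = 11100010 → 3-byte char #3 = E2 87 B8.
Offset 10: leading byte 0xEE = 11101110 → 3-byte char #4 = EE 95 BB.
Offset 13: leading byte 0xF0 = 11110000 → 4-byte char #5 = F0 B7 B1 BD.
Offset 17: leading byte 0xE1 = 11100001 → 3-byte char #6 = E1 86 BF.
Leading byte 0xE1 = 11100001 matches 1110xxxx → 3-byte sequence.
Byte 1: 0xE1 = 11100001, payload 0001 (4 bits).
Byte 2: 0x86 = 10000110 (10xxxxxx ✓), payload 000110.
Byte 3: 0xBF = 10111111 (10xxxxxx ✓), payload 111111.
Concatenate: 0001000110111111 = 0x11BF (16 bits → U+11BF).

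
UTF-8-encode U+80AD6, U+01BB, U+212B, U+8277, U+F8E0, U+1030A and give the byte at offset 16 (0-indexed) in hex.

0x90

U+80AD6 → 4-byte form F2 80 AB 96 at offsets 0–3.
U+01BB → 2-byte form C6 BB at offsets 4–5.
U+212B → 3-byte form E2 84 AB at offsets 6–8.
U+8277 → 3-byte form E8 89 B7 at offsets 9–11.
U+F8E0 → 3-byte form EF A3 A0 at offsets 12–14.
U+1030A → 4-byte form F0 90 8C 8A at offsets 15–18.
Offset 16 falls in char 6's range; it's byte 2 of F0 90 8C 8A = 0x90.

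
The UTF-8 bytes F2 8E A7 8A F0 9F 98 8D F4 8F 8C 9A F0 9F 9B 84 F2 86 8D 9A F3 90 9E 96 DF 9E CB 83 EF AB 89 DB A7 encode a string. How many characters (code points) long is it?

10

Byte at offset 0: 0xF2 = 11110010 → 4-byte char (#1). Advance 4.
Byte at offset 4: 0xF0 = 11110000 → 4-byte char (#2). Advance 4.
Byte at offset 8: 0xF4 = 11110100 → 4-byte char (#3). Advance 4.
Byte at offset 12: 0xF0 = 11110000 → 4-byte char (#4). Advance 4.
Byte at offset 16: 0xF2 = 11110010 → 4-byte char (#5). Advance 4.
Byte at offset 20: 0xF3 = 11110011 → 4-byte char (#6). Advance 4.
Byte at offset 24: 0xDF = 11011111 → 2-byte char (#7). Advance 2.
Byte at offset 26: 0xCB = 11001011 → 2-byte char (#8). Advance 2.
Byte at offset 28: 0xEF = 11101111 → 3-byte char (#9). Advance 3.
Byte at offset 31: 0xDB = 11011011 → 2-byte char (#10). Advance 2.
Reached end at offset 33 after 10 code points.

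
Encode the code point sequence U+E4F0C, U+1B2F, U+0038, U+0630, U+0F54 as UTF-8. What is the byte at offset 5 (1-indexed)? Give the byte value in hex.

1-indexed offset 5 is 0-indexed offset 4.
U+E4F0C → 4-byte form F3 A4 BC 8C at offsets 0–3.
U+1B2F → 3-byte form E1 AC AF at offsets 4–6.
Offset 4 falls in char 2's range; it's byte 1 of E1 AC AF = 0xE1.

0xE1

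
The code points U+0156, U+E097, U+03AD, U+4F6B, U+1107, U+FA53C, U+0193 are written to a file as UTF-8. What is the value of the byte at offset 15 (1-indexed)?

0xBA

1-indexed offset 15 is 0-indexed offset 14.
U+0156 → 2-byte form C5 96 at offsets 0–1.
U+E097 → 3-byte form EE 82 97 at offsets 2–4.
U+03AD → 2-byte form CE AD at offsets 5–6.
U+4F6B → 3-byte form E4 BD AB at offsets 7–9.
U+1107 → 3-byte form E1 84 87 at offsets 10–12.
U+FA53C → 4-byte form F3 BA 94 BC at offsets 13–16.
Offset 14 falls in char 6's range; it's byte 2 of F3 BA 94 BC = 0xBA.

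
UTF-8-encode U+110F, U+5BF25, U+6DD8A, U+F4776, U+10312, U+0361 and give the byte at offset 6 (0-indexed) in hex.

U+110F → 3-byte form E1 84 8F at offsets 0–2.
U+5BF25 → 4-byte form F1 9B BC A5 at offsets 3–6.
Offset 6 falls in char 2's range; it's byte 4 of F1 9B BC A5 = 0xA5.

0xA5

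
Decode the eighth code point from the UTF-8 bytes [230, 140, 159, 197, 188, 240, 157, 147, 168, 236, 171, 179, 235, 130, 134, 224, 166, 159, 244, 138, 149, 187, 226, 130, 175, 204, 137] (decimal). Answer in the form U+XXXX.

Offset 0: leading byte 0xE6 = 11100110 → 3-byte char #1 = E6 8C 9F.
Offset 3: leading byte 0xC5 = 11000101 → 2-byte char #2 = C5 BC.
Offset 5: leading byte 0xF0 = 11110000 → 4-byte char #3 = F0 9D 93 A8.
Offset 9: leading byte 0xEC = 11101100 → 3-byte char #4 = EC AB B3.
Offset 12: leading byte 0xEB = 11101011 → 3-byte char #5 = EB 82 86.
Offset 15: leading byte 0xE0 = 11100000 → 3-byte char #6 = E0 A6 9F.
Offset 18: leading byte 0xF4 = 11110100 → 4-byte char #7 = F4 8A 95 BB.
Offset 22: leading byte 0xE2 = 11100010 → 3-byte char #8 = E2 82 AF.
Leading byte 0xE2 = 11100010 matches 1110xxxx → 3-byte sequence.
Byte 1: 0xE2 = 11100010, payload 0010 (4 bits).
Byte 2: 0x82 = 10000010 (10xxxxxx ✓), payload 000010.
Byte 3: 0xAF = 10101111 (10xxxxxx ✓), payload 101111.
Concatenate: 0010000010101111 = 0x20AF (16 bits → U+20AF).

U+20AF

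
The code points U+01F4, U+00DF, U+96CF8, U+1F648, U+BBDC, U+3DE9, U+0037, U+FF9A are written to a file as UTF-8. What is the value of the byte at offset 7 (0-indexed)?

U+01F4 → 2-byte form C7 B4 at offsets 0–1.
U+00DF → 2-byte form C3 9F at offsets 2–3.
U+96CF8 → 4-byte form F2 96 B3 B8 at offsets 4–7.
Offset 7 falls in char 3's range; it's byte 4 of F2 96 B3 B8 = 0xB8.

0xB8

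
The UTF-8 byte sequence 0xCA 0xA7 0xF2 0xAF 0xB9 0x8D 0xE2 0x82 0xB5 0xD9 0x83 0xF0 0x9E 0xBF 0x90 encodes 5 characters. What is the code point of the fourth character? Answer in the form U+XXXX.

Offset 0: leading byte 0xCA = 11001010 → 2-byte char #1 = CA A7.
Offset 2: leading byte 0xF2 = 11110010 → 4-byte char #2 = F2 AF B9 8D.
Offset 6: leading byte 0xE2 = 11100010 → 3-byte char #3 = E2 82 B5.
Offset 9: leading byte 0xD9 = 11011001 → 2-byte char #4 = D9 83.
Leading byte 0xD9 = 11011001 matches 110xxxxx → 2-byte sequence.
Byte 1: 0xD9 = 11011001, payload 11001 (5 bits).
Byte 2: 0x83 = 10000011 (10xxxxxx ✓), payload 000011.
Concatenate: 11001000011 = 0x643 (11 bits → U+0643).

U+0643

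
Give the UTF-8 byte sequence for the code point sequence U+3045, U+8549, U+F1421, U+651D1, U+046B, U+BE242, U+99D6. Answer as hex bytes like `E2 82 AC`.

E3 81 85 E8 95 89 F3 B1 90 A1 F1 A5 87 91 D1 AB F2 BE 89 82 E9 A7 96

U+3045: 3-byte form → E3 81 85.
U+8549: 3-byte form → E8 95 89.
U+F1421: 4-byte form → F3 B1 90 A1.
U+651D1: 4-byte form → F1 A5 87 91.
U+046B: 2-byte form → D1 AB.
U+BE242: 4-byte form → F2 BE 89 82.
U+99D6: 3-byte form → E9 A7 96.
Concatenated (23 bytes): E3 81 85 E8 95 89 F3 B1 90 A1 F1 A5 87 91 D1 AB F2 BE 89 82 E9 A7 96.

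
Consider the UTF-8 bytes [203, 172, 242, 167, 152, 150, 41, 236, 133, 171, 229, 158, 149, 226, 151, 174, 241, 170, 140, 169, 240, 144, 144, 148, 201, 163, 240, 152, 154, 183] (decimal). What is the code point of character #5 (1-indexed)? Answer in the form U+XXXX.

U+5795

Offset 0: leading byte 0xCB = 11001011 → 2-byte char #1 = CB AC.
Offset 2: leading byte 0xF2 = 11110010 → 4-byte char #2 = F2 A7 98 96.
Offset 6: leading byte 0x29 = 00101001 → 1-byte char #3 = 29.
Offset 7: leading byte 0xEC = 11101100 → 3-byte char #4 = EC 85 AB.
Offset 10: leading byte 0xE5 = 11100101 → 3-byte char #5 = E5 9E 95.
Leading byte 0xE5 = 11100101 matches 1110xxxx → 3-byte sequence.
Byte 1: 0xE5 = 11100101, payload 0101 (4 bits).
Byte 2: 0x9E = 10011110 (10xxxxxx ✓), payload 011110.
Byte 3: 0x95 = 10010101 (10xxxxxx ✓), payload 010101.
Concatenate: 0101011110010101 = 0x5795 (16 bits → U+5795).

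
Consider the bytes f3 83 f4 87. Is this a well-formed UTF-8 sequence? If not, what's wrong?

Leading byte 0xF3 = 11110011 → 4-byte form.
Byte 3 is 0xF4 = 11110100, which is not 10xxxxxx — expected a continuation byte.

invalid (non-continuation byte where continuation expected)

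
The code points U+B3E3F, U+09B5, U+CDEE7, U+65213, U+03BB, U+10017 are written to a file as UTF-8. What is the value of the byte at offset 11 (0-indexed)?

0xF1

U+B3E3F → 4-byte form F2 B3 B8 BF at offsets 0–3.
U+09B5 → 3-byte form E0 A6 B5 at offsets 4–6.
U+CDEE7 → 4-byte form F3 8D BB A7 at offsets 7–10.
U+65213 → 4-byte form F1 A5 88 93 at offsets 11–14.
Offset 11 falls in char 4's range; it's byte 1 of F1 A5 88 93 = 0xF1.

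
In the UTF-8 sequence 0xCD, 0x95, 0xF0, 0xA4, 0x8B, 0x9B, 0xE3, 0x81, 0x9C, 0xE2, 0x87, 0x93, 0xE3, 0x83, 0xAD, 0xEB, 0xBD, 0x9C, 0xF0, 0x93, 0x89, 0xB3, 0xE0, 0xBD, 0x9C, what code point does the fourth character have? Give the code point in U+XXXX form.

U+21D3

Offset 0: leading byte 0xCD = 11001101 → 2-byte char #1 = CD 95.
Offset 2: leading byte 0xF0 = 11110000 → 4-byte char #2 = F0 A4 8B 9B.
Offset 6: leading byte 0xE3 = 11100011 → 3-byte char #3 = E3 81 9C.
Offset 9: leading byte 0xE2 = 11100010 → 3-byte char #4 = E2 87 93.
Leading byte 0xE2 = 11100010 matches 1110xxxx → 3-byte sequence.
Byte 1: 0xE2 = 11100010, payload 0010 (4 bits).
Byte 2: 0x87 = 10000111 (10xxxxxx ✓), payload 000111.
Byte 3: 0x93 = 10010011 (10xxxxxx ✓), payload 010011.
Concatenate: 0010000111010011 = 0x21D3 (16 bits → U+21D3).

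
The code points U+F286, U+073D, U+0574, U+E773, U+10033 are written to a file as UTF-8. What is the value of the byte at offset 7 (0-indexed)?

0xEE

U+F286 → 3-byte form EF 8A 86 at offsets 0–2.
U+073D → 2-byte form DC BD at offsets 3–4.
U+0574 → 2-byte form D5 B4 at offsets 5–6.
U+E773 → 3-byte form EE 9D B3 at offsets 7–9.
Offset 7 falls in char 4's range; it's byte 1 of EE 9D B3 = 0xEE.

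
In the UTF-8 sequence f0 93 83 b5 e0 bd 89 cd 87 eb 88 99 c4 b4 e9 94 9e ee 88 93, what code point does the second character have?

U+0F49

Offset 0: leading byte 0xF0 = 11110000 → 4-byte char #1 = F0 93 83 B5.
Offset 4: leading byte 0xE0 = 11100000 → 3-byte char #2 = E0 BD 89.
Leading byte 0xE0 = 11100000 matches 1110xxxx → 3-byte sequence.
Byte 1: 0xE0 = 11100000, payload 0000 (4 bits).
Byte 2: 0xBD = 10111101 (10xxxxxx ✓), payload 111101.
Byte 3: 0x89 = 10001001 (10xxxxxx ✓), payload 001001.
Concatenate: 0000111101001001 = 0xF49 (16 bits → U+0F49).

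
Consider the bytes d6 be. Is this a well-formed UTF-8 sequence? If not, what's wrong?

valid

Leading byte 0xD6 = 11010110 → 2-byte form.
Continuation bytes 0xBE=10111110 all match 10xxxxxx.
Decoded value 0x5BE is ≥ 0x80 (shortest form) and not a surrogate.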